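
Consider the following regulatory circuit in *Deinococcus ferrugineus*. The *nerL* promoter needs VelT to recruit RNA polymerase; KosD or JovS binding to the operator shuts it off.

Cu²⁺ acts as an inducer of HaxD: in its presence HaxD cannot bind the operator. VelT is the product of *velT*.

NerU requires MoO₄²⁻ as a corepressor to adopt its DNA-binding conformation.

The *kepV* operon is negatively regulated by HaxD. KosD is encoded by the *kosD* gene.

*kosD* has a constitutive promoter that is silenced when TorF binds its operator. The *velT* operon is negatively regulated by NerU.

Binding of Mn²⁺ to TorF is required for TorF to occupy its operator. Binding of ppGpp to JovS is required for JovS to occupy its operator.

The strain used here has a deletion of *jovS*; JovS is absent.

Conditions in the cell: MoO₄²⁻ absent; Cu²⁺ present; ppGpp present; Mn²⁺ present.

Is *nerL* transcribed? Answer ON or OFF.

Mn²⁺ is present, so TorF is active.
With repressor TorF bound, *kosD* is not transcribed.
So KosD is not produced.
JovS is non-functional in this strain, so it has no effect.
MoO₄²⁻ is absent, so NerU is inactive.
With no repressor bound, *velT* is transcribed.
So VelT is produced and active.
No repressor is bound and VelT is active, so *nerL* is transcribed.

ON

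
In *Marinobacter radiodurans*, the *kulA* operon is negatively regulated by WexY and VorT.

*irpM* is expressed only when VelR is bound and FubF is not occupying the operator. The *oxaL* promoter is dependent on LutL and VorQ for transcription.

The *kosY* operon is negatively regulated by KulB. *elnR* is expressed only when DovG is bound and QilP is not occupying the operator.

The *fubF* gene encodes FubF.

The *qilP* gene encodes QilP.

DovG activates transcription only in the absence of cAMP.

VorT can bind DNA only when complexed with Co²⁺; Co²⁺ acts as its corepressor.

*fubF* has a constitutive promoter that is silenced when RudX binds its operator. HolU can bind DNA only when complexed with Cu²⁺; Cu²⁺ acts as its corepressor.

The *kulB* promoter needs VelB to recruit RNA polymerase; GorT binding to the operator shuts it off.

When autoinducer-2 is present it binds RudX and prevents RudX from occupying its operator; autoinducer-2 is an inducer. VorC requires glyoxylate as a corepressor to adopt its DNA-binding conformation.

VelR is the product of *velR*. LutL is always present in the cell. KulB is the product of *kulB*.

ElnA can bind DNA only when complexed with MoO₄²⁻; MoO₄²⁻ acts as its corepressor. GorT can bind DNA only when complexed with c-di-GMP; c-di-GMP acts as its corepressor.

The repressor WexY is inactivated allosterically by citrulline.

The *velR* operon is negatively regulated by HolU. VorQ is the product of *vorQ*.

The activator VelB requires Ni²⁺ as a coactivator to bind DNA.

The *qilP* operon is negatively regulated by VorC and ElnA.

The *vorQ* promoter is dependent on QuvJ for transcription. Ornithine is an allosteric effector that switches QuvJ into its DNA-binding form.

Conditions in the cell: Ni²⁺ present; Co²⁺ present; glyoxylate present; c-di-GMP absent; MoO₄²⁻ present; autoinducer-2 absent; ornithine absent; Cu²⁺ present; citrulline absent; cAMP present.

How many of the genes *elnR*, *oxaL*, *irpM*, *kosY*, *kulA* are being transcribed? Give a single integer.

cAMP is present, so DovG is inactive.
Glyoxylate is present, so VorC is active.
MoO₄²⁻ is present, so ElnA is active.
With repressor VorC bound, *qilP* is not transcribed.
So QilP is not produced.
Required activator DovG is absent, so *elnR* is not transcribed.
→ *elnR* is OFF.
LutL is produced constitutively and is active.
Ornithine is absent, so QuvJ is inactive.
Required activator QuvJ is absent, so *vorQ* is not transcribed.
So VorQ is not produced.
Required activator VorQ is absent, so *oxaL* is not transcribed.
→ *oxaL* is OFF.
Autoinducer-2 is absent, so RudX is active.
With repressor RudX bound, *fubF* is not transcribed.
So FubF is not produced.
Cu²⁺ is present, so HolU is active.
With repressor HolU bound, *velR* is not transcribed.
So VelR is not produced.
Required activator VelR is absent, so *irpM* is not transcribed.
→ *irpM* is OFF.
c-di-GMP is absent, so GorT is inactive.
Ni²⁺ is present, so VelB is active.
No repressor is bound and VelB is active, so *kulB* is transcribed.
So KulB is produced and active.
With repressor KulB bound, *kosY* is not transcribed.
→ *kosY* is OFF.
Citrulline is absent, so WexY is active.
Co²⁺ is present, so VorT is active.
With repressor WexY bound, *kulA* is not transcribed.
→ *kulA* is OFF.
0 of the 5 genes are transcribed.

0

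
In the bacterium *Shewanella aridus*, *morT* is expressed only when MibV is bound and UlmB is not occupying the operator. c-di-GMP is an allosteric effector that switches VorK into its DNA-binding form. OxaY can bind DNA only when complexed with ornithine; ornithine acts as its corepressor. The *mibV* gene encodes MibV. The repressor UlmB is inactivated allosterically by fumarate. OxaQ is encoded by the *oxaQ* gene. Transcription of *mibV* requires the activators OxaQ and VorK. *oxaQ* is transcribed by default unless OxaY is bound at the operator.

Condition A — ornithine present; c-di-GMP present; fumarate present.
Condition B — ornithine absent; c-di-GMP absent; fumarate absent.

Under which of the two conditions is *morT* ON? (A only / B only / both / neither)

neither

Condition A:
Ornithine is present, so OxaY is active.
With repressor OxaY bound, *oxaQ* is not transcribed.
So OxaQ is not produced.
c-di-GMP is present, so VorK is active.
Required activator OxaQ is absent, so *mibV* is not transcribed.
So MibV is not produced.
Fumarate is present, so UlmB is inactive.
Required activator MibV is absent, so *morT* is not transcribed.
→ *morT* is OFF in A.
Condition B:
Ornithine is absent, so OxaY is inactive.
With no repressor bound, *oxaQ* is transcribed.
So OxaQ is produced and active.
c-di-GMP is absent, so VorK is inactive.
Required activator VorK is absent, so *mibV* is not transcribed.
So MibV is not produced.
Fumarate is absent, so UlmB is active.
With repressor UlmB bound, *morT* is not transcribed.
→ *morT* is OFF in B.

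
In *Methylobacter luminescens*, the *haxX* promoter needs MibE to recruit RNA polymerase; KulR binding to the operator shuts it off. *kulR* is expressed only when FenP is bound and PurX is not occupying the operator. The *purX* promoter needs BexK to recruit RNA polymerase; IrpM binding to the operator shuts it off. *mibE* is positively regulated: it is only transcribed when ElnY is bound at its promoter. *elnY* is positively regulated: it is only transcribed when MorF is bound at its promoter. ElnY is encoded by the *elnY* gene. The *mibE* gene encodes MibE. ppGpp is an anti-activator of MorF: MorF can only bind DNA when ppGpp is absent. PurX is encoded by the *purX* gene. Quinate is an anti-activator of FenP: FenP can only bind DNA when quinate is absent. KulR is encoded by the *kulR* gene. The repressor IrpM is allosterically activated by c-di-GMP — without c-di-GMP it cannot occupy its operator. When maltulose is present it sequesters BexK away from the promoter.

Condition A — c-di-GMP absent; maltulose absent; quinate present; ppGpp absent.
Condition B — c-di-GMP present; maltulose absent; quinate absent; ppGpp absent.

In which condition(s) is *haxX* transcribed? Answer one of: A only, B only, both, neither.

Condition A:
c-di-GMP is absent, so IrpM is inactive.
Maltulose is absent, so BexK is active.
No repressor is bound and BexK is active, so *purX* is transcribed.
So PurX is produced and active.
Quinate is present, so FenP is inactive.
With repressor PurX bound, *kulR* is not transcribed.
So KulR is not produced.
ppGpp is absent, so MorF is active.
No repressor is bound and MorF is active, so *elnY* is transcribed.
So ElnY is produced and active.
No repressor is bound and ElnY is active, so *mibE* is transcribed.
So MibE is produced and active.
No repressor is bound and MibE is active, so *haxX* is transcribed.
→ *haxX* is ON in A.
Condition B:
c-di-GMP is present, so IrpM is active.
Maltulose is absent, so BexK is active.
With repressor IrpM bound, *purX* is not transcribed.
So PurX is not produced.
Quinate is absent, so FenP is active.
No repressor is bound and FenP is active, so *kulR* is transcribed.
So KulR is produced and active.
ppGpp is absent, so MorF is active.
No repressor is bound and MorF is active, so *elnY* is transcribed.
So ElnY is produced and active.
No repressor is bound and ElnY is active, so *mibE* is transcribed.
So MibE is produced and active.
With repressor KulR bound, *haxX* is not transcribed.
→ *haxX* is OFF in B.

A only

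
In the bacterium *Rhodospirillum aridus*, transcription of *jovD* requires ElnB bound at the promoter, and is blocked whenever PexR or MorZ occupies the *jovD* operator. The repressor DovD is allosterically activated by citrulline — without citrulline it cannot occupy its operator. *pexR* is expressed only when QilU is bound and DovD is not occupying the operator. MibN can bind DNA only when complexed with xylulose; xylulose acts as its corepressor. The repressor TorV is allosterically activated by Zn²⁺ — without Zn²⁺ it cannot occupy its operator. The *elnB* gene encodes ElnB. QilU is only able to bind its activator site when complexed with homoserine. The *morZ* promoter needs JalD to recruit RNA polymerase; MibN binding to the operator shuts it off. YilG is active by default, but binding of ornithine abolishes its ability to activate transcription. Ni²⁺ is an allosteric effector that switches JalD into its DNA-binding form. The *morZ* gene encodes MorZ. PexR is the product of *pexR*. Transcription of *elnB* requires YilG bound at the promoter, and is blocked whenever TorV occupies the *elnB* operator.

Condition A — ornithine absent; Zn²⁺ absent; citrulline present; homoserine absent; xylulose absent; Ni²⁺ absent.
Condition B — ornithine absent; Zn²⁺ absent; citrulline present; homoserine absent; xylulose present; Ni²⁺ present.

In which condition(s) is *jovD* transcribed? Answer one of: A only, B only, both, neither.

both

Condition A:
Ornithine is absent, so YilG is active.
Zn²⁺ is absent, so TorV is inactive.
No repressor is bound and YilG is active, so *elnB* is transcribed.
So ElnB is produced and active.
Citrulline is present, so DovD is active.
Homoserine is absent, so QilU is inactive.
With repressor DovD bound, *pexR* is not transcribed.
So PexR is not produced.
Xylulose is absent, so MibN is inactive.
Ni²⁺ is absent, so JalD is inactive.
Required activator JalD is absent, so *morZ* is not transcribed.
So MorZ is not produced.
No repressor is bound and ElnB is active, so *jovD* is transcribed.
→ *jovD* is ON in A.
Condition B:
Ornithine is absent, so YilG is active.
Zn²⁺ is absent, so TorV is inactive.
No repressor is bound and YilG is active, so *elnB* is transcribed.
So ElnB is produced and active.
Citrulline is present, so DovD is active.
Homoserine is absent, so QilU is inactive.
With repressor DovD bound, *pexR* is not transcribed.
So PexR is not produced.
Xylulose is present, so MibN is active.
Ni²⁺ is present, so JalD is active.
With repressor MibN bound, *morZ* is not transcribed.
So MorZ is not produced.
No repressor is bound and ElnB is active, so *jovD* is transcribed.
→ *jovD* is ON in B.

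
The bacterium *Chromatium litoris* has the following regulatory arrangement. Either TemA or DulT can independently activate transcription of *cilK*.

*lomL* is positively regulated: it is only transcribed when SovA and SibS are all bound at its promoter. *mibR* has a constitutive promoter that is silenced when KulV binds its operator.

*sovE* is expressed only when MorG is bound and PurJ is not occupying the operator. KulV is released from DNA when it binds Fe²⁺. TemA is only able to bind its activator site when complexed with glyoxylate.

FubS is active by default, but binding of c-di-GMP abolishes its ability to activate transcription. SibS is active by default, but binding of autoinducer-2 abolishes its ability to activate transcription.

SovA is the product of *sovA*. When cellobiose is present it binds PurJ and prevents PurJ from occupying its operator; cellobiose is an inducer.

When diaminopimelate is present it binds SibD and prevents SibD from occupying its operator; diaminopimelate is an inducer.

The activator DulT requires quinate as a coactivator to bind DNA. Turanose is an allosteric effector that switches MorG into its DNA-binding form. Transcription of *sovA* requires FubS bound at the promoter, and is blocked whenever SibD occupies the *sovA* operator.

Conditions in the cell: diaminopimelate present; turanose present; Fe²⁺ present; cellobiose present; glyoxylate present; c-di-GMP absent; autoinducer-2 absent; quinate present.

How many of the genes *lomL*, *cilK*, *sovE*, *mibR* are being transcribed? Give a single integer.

c-di-GMP is absent, so FubS is active.
Diaminopimelate is present, so SibD is inactive.
No repressor is bound and FubS is active, so *sovA* is transcribed.
So SovA is produced and active.
Autoinducer-2 is absent, so SibS is active.
No repressor is bound and SovA and SibS are active, so *lomL* is transcribed.
→ *lomL* is ON.
Glyoxylate is present, so TemA is active.
Quinate is present, so DulT is active.
Activator TemA is present, so *cilK* is transcribed.
→ *cilK* is ON.
Turanose is present, so MorG is active.
Cellobiose is present, so PurJ is inactive.
No repressor is bound and MorG is active, so *sovE* is transcribed.
→ *sovE* is ON.
Fe²⁺ is present, so KulV is inactive.
With no repressor bound, *mibR* is transcribed.
→ *mibR* is ON.
4 of the 4 genes are transcribed.

4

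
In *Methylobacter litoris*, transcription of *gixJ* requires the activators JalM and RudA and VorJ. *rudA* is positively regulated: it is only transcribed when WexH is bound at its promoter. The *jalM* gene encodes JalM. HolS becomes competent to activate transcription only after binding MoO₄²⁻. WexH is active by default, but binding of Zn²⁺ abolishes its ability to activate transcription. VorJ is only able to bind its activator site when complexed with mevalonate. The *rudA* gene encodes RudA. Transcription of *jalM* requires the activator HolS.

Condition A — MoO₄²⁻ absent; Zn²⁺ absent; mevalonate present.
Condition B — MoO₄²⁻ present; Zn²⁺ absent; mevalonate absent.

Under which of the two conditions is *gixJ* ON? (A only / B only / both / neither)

neither

Condition A:
MoO₄²⁻ is absent, so HolS is inactive.
Required activator HolS is absent, so *jalM* is not transcribed.
So JalM is not produced.
Zn²⁺ is absent, so WexH is active.
No repressor is bound and WexH is active, so *rudA* is transcribed.
So RudA is produced and active.
Mevalonate is present, so VorJ is active.
Required activator JalM is absent, so *gixJ* is not transcribed.
→ *gixJ* is OFF in A.
Condition B:
MoO₄²⁻ is present, so HolS is active.
No repressor is bound and HolS is active, so *jalM* is transcribed.
So JalM is produced and active.
Zn²⁺ is absent, so WexH is active.
No repressor is bound and WexH is active, so *rudA* is transcribed.
So RudA is produced and active.
Mevalonate is absent, so VorJ is inactive.
Required activator VorJ is absent, so *gixJ* is not transcribed.
→ *gixJ* is OFF in B.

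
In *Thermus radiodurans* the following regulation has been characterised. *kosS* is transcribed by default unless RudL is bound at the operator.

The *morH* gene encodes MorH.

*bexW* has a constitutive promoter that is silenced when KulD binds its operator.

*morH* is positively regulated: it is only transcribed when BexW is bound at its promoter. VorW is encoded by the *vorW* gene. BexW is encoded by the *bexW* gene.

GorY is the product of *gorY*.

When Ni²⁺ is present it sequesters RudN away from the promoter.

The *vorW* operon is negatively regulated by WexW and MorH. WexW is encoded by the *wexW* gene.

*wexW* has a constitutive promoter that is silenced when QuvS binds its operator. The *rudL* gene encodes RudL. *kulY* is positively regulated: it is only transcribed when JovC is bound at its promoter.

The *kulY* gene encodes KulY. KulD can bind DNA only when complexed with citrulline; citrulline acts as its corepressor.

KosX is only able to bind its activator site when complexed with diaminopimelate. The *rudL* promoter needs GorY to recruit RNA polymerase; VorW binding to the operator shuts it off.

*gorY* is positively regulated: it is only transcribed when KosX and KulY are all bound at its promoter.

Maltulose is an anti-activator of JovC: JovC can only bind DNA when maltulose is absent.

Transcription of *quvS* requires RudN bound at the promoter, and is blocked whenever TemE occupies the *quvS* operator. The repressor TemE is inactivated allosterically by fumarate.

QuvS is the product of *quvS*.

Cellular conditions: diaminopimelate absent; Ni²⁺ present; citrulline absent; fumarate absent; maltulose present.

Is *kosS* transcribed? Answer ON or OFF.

Fumarate is absent, so TemE is active.
Ni²⁺ is present, so RudN is inactive.
With repressor TemE bound, *quvS* is not transcribed.
So QuvS is not produced.
With no repressor bound, *wexW* is transcribed.
So WexW is produced and active.
Citrulline is absent, so KulD is inactive.
With no repressor bound, *bexW* is transcribed.
So BexW is produced and active.
No repressor is bound and BexW is active, so *morH* is transcribed.
So MorH is produced and active.
With repressor WexW bound, *vorW* is not transcribed.
So VorW is not produced.
Diaminopimelate is absent, so KosX is inactive.
Maltulose is present, so JovC is inactive.
Required activator JovC is absent, so *kulY* is not transcribed.
So KulY is not produced.
Required activator KosX is absent, so *gorY* is not transcribed.
So GorY is not produced.
Required activator GorY is absent, so *rudL* is not transcribed.
So RudL is not produced.
With no repressor bound, *kosS* is transcribed.

ON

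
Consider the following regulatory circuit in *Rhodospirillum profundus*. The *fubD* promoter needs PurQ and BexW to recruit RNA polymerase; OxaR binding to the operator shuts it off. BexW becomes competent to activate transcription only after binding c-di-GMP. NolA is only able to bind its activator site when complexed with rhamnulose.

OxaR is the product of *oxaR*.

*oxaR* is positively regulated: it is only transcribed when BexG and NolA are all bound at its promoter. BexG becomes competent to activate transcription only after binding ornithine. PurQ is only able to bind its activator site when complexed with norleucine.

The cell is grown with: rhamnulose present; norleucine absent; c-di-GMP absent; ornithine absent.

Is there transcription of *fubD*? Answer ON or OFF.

OFF

Norleucine is absent, so PurQ is inactive.
c-di-GMP is absent, so BexW is inactive.
Ornithine is absent, so BexG is inactive.
Rhamnulose is present, so NolA is active.
Required activator BexG is absent, so *oxaR* is not transcribed.
So OxaR is not produced.
Required activator PurQ is absent, so *fubD* is not transcribed.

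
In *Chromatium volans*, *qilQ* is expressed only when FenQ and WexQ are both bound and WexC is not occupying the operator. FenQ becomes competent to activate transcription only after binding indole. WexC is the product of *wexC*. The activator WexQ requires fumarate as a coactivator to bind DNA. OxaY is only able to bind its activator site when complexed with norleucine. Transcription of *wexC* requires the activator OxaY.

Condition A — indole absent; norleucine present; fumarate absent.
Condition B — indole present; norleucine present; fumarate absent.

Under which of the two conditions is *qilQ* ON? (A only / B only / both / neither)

Condition A:
Indole is absent, so FenQ is inactive.
Norleucine is present, so OxaY is active.
No repressor is bound and OxaY is active, so *wexC* is transcribed.
So WexC is produced and active.
Fumarate is absent, so WexQ is inactive.
With repressor WexC bound, *qilQ* is not transcribed.
→ *qilQ* is OFF in A.
Condition B:
Indole is present, so FenQ is active.
Norleucine is present, so OxaY is active.
No repressor is bound and OxaY is active, so *wexC* is transcribed.
So WexC is produced and active.
Fumarate is absent, so WexQ is inactive.
With repressor WexC bound, *qilQ* is not transcribed.
→ *qilQ* is OFF in B.

neither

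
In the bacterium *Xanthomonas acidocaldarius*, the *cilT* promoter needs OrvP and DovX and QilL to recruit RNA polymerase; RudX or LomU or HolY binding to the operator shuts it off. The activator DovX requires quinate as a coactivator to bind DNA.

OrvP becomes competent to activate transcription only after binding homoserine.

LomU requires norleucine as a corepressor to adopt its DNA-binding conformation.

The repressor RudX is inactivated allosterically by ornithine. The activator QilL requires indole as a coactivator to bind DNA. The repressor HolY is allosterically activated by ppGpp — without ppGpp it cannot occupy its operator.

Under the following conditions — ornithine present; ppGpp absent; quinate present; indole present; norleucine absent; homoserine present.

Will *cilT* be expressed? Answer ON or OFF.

ON

Homoserine is present, so OrvP is active.
Ornithine is present, so RudX is inactive.
Norleucine is absent, so LomU is inactive.
Quinate is present, so DovX is active.
ppGpp is absent, so HolY is inactive.
Indole is present, so QilL is active.
No repressor is bound and OrvP and DovX and QilL are active, so *cilT* is transcribed.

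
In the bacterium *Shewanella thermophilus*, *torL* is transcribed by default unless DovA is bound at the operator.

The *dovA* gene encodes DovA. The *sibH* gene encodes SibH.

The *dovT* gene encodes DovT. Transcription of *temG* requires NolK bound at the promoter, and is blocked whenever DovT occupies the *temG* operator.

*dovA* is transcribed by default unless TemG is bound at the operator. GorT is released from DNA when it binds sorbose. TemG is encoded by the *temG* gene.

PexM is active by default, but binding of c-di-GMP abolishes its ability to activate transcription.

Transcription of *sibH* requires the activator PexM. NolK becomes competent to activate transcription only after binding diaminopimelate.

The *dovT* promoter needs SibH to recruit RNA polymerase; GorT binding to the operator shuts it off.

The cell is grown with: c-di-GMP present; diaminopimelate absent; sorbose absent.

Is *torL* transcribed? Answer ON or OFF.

c-di-GMP is present, so PexM is inactive.
Required activator PexM is absent, so *sibH* is not transcribed.
So SibH is not produced.
Sorbose is absent, so GorT is active.
With repressor GorT bound, *dovT* is not transcribed.
So DovT is not produced.
Diaminopimelate is absent, so NolK is inactive.
Required activator NolK is absent, so *temG* is not transcribed.
So TemG is not produced.
With no repressor bound, *dovA* is transcribed.
So DovA is produced and active.
With repressor DovA bound, *torL* is not transcribed.

OFF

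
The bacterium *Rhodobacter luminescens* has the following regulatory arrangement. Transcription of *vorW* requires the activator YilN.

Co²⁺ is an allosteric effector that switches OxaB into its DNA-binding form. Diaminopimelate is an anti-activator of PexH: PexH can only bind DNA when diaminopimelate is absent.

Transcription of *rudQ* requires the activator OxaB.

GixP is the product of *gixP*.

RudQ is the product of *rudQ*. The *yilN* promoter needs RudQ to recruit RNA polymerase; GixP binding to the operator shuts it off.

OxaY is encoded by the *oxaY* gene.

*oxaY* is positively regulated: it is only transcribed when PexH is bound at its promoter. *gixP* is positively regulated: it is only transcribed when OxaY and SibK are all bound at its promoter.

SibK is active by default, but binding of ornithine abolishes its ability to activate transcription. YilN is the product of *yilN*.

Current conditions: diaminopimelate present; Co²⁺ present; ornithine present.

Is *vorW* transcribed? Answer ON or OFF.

ON

Diaminopimelate is present, so PexH is inactive.
Required activator PexH is absent, so *oxaY* is not transcribed.
So OxaY is not produced.
Ornithine is present, so SibK is inactive.
Required activator OxaY is absent, so *gixP* is not transcribed.
So GixP is not produced.
Co²⁺ is present, so OxaB is active.
No repressor is bound and OxaB is active, so *rudQ* is transcribed.
So RudQ is produced and active.
No repressor is bound and RudQ is active, so *yilN* is transcribed.
So YilN is produced and active.
No repressor is bound and YilN is active, so *vorW* is transcribed.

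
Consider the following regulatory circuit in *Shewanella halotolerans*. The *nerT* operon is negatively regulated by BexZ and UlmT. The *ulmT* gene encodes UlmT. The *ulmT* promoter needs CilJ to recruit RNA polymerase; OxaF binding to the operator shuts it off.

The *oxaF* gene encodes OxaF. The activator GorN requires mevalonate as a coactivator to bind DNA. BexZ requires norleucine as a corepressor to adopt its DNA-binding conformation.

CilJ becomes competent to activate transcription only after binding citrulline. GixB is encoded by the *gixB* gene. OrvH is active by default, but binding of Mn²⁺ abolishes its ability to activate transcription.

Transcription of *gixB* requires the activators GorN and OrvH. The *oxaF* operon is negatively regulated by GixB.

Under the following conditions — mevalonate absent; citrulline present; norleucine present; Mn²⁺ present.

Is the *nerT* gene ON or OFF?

OFF

Norleucine is present, so BexZ is active.
Citrulline is present, so CilJ is active.
Mevalonate is absent, so GorN is inactive.
Mn²⁺ is present, so OrvH is inactive.
Required activator GorN is absent, so *gixB* is not transcribed.
So GixB is not produced.
With no repressor bound, *oxaF* is transcribed.
So OxaF is produced and active.
With repressor OxaF bound, *ulmT* is not transcribed.
So UlmT is not produced.
With repressor BexZ bound, *nerT* is not transcribed.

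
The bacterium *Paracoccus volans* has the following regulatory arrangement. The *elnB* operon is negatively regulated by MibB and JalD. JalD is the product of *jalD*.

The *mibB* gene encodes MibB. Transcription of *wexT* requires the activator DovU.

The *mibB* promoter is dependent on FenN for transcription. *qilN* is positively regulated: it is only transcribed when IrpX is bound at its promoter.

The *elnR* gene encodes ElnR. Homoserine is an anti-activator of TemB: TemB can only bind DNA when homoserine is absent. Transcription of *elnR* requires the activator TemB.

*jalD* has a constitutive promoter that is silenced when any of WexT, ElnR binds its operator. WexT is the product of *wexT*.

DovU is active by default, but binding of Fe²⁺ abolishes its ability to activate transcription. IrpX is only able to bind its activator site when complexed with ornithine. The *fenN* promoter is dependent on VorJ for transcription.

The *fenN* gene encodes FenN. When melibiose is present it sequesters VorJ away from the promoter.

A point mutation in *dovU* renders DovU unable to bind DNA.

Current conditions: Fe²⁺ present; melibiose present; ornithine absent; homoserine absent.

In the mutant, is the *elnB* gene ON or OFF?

Melibiose is present, so VorJ is inactive.
Required activator VorJ is absent, so *fenN* is not transcribed.
So FenN is not produced.
Required activator FenN is absent, so *mibB* is not transcribed.
So MibB is not produced.
DovU is non-functional in this strain, so it has no effect.
Required activator DovU is absent, so *wexT* is not transcribed.
So WexT is not produced.
Homoserine is absent, so TemB is active.
No repressor is bound and TemB is active, so *elnR* is transcribed.
So ElnR is produced and active.
With repressor ElnR bound, *jalD* is not transcribed.
So JalD is not produced.
With no repressor bound, *elnB* is transcribed.

ON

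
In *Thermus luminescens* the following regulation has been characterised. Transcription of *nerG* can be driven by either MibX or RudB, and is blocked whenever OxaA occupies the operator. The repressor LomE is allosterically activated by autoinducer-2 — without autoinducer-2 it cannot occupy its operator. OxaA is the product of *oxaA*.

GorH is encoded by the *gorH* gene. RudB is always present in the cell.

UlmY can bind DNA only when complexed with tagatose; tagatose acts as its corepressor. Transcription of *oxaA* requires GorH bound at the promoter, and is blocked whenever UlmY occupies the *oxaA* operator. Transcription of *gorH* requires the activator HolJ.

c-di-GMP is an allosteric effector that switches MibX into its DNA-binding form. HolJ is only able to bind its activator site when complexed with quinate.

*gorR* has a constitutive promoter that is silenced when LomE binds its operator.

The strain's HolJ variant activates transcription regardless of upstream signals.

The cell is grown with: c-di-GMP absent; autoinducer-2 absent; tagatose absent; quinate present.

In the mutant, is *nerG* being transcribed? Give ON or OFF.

OFF

c-di-GMP is absent, so MibX is inactive.
RudB is produced constitutively and is active.
Tagatose is absent, so UlmY is inactive.
HolJ is constitutively active in this strain.
No repressor is bound and HolJ is active, so *gorH* is transcribed.
So GorH is produced and active.
No repressor is bound and GorH is active, so *oxaA* is transcribed.
So OxaA is produced and active.
With repressor OxaA bound, *nerG* is not transcribed.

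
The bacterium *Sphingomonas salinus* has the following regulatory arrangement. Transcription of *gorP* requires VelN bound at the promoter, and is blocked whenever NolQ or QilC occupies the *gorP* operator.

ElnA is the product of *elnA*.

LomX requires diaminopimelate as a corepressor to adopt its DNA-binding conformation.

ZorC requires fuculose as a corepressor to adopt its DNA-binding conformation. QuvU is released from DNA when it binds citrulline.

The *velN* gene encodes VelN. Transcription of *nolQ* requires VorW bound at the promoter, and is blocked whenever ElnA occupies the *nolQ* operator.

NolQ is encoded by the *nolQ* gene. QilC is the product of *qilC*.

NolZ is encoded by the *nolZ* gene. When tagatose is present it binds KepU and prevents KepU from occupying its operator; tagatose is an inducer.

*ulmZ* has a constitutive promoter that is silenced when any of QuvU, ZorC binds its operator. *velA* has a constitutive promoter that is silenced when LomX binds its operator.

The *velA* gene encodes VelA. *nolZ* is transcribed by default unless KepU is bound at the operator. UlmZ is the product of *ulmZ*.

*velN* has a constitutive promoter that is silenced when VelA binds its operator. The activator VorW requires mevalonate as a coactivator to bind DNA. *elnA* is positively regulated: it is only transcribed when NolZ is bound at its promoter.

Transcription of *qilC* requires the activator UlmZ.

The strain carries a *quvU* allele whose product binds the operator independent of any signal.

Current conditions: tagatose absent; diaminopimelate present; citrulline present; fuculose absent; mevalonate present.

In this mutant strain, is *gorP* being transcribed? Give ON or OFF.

OFF

Mevalonate is present, so VorW is active.
Tagatose is absent, so KepU is active.
With repressor KepU bound, *nolZ* is not transcribed.
So NolZ is not produced.
Required activator NolZ is absent, so *elnA* is not transcribed.
So ElnA is not produced.
No repressor is bound and VorW is active, so *nolQ* is transcribed.
So NolQ is produced and active.
QuvU is constitutively active in this strain.
Fuculose is absent, so ZorC is inactive.
With repressor QuvU bound, *ulmZ* is not transcribed.
So UlmZ is not produced.
Required activator UlmZ is absent, so *qilC* is not transcribed.
So QilC is not produced.
Diaminopimelate is present, so LomX is active.
With repressor LomX bound, *velA* is not transcribed.
So VelA is not produced.
With no repressor bound, *velN* is transcribed.
So VelN is produced and active.
With repressor NolQ bound, *gorP* is not transcribed.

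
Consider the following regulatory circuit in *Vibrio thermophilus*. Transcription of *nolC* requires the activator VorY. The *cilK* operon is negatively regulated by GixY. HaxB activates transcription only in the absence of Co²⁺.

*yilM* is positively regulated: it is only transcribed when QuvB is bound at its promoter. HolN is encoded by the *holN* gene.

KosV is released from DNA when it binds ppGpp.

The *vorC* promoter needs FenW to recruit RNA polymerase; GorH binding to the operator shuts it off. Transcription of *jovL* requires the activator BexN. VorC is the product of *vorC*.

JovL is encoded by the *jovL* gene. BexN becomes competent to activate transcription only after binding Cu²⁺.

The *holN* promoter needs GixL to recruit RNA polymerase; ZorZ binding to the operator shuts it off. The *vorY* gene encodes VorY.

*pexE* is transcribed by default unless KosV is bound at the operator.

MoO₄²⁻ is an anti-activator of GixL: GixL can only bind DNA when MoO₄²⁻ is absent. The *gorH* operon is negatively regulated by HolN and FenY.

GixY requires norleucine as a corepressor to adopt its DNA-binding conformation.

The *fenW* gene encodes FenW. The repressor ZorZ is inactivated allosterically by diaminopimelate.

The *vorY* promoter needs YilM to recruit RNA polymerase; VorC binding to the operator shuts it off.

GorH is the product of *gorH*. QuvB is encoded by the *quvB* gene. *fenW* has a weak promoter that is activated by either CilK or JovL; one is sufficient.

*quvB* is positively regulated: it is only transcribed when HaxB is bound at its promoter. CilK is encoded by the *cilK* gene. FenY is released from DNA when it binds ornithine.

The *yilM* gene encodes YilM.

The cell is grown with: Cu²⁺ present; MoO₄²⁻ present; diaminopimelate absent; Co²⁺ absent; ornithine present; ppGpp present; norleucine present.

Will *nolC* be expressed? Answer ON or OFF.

ON

Norleucine is present, so GixY is active.
With repressor GixY bound, *cilK* is not transcribed.
So CilK is not produced.
Cu²⁺ is present, so BexN is active.
No repressor is bound and BexN is active, so *jovL* is transcribed.
So JovL is produced and active.
Activator JovL is present, so *fenW* is transcribed.
So FenW is produced and active.
Diaminopimelate is absent, so ZorZ is active.
MoO₄²⁻ is present, so GixL is inactive.
With repressor ZorZ bound, *holN* is not transcribed.
So HolN is not produced.
Ornithine is present, so FenY is inactive.
With no repressor bound, *gorH* is transcribed.
So GorH is produced and active.
With repressor GorH bound, *vorC* is not transcribed.
So VorC is not produced.
Co²⁺ is absent, so HaxB is active.
No repressor is bound and HaxB is active, so *quvB* is transcribed.
So QuvB is produced and active.
No repressor is bound and QuvB is active, so *yilM* is transcribed.
So YilM is produced and active.
No repressor is bound and YilM is active, so *vorY* is transcribed.
So VorY is produced and active.
No repressor is bound and VorY is active, so *nolC* is transcribed.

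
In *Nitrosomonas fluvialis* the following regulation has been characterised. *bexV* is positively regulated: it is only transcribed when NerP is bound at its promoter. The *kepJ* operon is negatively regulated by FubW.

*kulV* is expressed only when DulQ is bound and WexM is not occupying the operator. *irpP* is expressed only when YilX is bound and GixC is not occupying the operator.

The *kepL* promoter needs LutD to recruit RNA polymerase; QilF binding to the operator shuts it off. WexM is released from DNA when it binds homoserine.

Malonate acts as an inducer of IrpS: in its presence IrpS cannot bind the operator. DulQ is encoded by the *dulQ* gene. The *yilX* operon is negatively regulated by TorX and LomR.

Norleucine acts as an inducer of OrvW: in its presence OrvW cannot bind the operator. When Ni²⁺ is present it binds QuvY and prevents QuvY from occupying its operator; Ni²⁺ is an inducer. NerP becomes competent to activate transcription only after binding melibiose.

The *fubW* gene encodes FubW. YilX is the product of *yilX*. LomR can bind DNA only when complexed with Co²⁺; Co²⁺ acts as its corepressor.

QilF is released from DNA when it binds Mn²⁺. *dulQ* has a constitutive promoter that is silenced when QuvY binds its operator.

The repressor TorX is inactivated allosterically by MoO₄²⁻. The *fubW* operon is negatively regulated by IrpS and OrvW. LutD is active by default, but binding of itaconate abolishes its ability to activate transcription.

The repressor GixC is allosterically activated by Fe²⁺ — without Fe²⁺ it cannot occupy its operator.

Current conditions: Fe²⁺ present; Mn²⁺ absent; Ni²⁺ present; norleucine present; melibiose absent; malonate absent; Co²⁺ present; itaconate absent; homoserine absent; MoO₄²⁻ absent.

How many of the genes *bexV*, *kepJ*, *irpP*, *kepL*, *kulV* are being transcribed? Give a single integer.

Melibiose is absent, so NerP is inactive.
Required activator NerP is absent, so *bexV* is not transcribed.
→ *bexV* is OFF.
Malonate is absent, so IrpS is active.
Norleucine is present, so OrvW is inactive.
With repressor IrpS bound, *fubW* is not transcribed.
So FubW is not produced.
With no repressor bound, *kepJ* is transcribed.
→ *kepJ* is ON.
MoO₄²⁻ is absent, so TorX is active.
Co²⁺ is present, so LomR is active.
With repressor TorX bound, *yilX* is not transcribed.
So YilX is not produced.
Fe²⁺ is present, so GixC is active.
With repressor GixC bound, *irpP* is not transcribed.
→ *irpP* is OFF.
Itaconate is absent, so LutD is active.
Mn²⁺ is absent, so QilF is active.
With repressor QilF bound, *kepL* is not transcribed.
→ *kepL* is OFF.
Ni²⁺ is present, so QuvY is inactive.
With no repressor bound, *dulQ* is transcribed.
So DulQ is produced and active.
Homoserine is absent, so WexM is active.
With repressor WexM bound, *kulV* is not transcribed.
→ *kulV* is OFF.
1 of the 5 genes is transcribed.

1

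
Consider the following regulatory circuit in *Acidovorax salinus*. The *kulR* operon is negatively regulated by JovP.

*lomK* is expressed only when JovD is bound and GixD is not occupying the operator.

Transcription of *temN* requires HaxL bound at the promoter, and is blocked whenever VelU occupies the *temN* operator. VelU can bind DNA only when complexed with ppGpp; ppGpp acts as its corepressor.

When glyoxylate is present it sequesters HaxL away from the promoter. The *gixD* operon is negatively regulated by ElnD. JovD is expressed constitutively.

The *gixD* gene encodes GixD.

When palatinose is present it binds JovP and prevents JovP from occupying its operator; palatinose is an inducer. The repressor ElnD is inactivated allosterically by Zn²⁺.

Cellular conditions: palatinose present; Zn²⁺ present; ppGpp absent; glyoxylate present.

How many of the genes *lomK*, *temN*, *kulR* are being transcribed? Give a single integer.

1

Zn²⁺ is present, so ElnD is inactive.
With no repressor bound, *gixD* is transcribed.
So GixD is produced and active.
JovD is produced constitutively and is active.
With repressor GixD bound, *lomK* is not transcribed.
→ *lomK* is OFF.
Glyoxylate is present, so HaxL is inactive.
ppGpp is absent, so VelU is inactive.
Required activator HaxL is absent, so *temN* is not transcribed.
→ *temN* is OFF.
Palatinose is present, so JovP is inactive.
With no repressor bound, *kulR* is transcribed.
→ *kulR* is ON.
1 of the 3 genes is transcribed.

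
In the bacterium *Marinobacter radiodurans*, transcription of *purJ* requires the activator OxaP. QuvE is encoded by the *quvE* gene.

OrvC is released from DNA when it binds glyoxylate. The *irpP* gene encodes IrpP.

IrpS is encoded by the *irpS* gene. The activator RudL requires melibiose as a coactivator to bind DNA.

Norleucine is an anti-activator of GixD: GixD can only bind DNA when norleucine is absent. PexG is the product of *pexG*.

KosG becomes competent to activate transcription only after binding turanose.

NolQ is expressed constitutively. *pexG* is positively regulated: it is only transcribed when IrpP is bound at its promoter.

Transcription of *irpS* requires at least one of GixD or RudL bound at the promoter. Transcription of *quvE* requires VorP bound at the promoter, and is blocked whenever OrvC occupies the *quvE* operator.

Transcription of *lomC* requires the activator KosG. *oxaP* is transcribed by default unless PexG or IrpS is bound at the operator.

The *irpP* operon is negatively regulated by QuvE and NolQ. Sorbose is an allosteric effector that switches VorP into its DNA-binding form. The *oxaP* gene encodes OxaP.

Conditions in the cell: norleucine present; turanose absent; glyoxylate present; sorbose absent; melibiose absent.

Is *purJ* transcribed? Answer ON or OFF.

Sorbose is absent, so VorP is inactive.
Glyoxylate is present, so OrvC is inactive.
Required activator VorP is absent, so *quvE* is not transcribed.
So QuvE is not produced.
NolQ is produced constitutively and is active.
With repressor NolQ bound, *irpP* is not transcribed.
So IrpP is not produced.
Required activator IrpP is absent, so *pexG* is not transcribed.
So PexG is not produced.
Norleucine is present, so GixD is inactive.
Melibiose is absent, so RudL is inactive.
No activator is available at the *irpS* promoter, so *irpS* is not transcribed.
So IrpS is not produced.
With no repressor bound, *oxaP* is transcribed.
So OxaP is produced and active.
No repressor is bound and OxaP is active, so *purJ* is transcribed.

ON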